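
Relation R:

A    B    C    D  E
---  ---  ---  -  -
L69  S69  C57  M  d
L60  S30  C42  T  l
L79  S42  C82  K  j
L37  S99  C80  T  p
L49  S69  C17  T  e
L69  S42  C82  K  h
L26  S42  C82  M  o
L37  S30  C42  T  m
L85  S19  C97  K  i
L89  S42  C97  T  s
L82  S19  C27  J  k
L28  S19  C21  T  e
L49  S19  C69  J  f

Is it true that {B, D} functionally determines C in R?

No

(B=S69, D=M): 1 row → C = C57 ✓
(B=S30, D=T): 2 rows → C = C42, C42 ✓
(B=S42, D=K): 2 rows → C = C82, C82 ✓
(B=S99, D=T): 1 row → C = C80 ✓
(B=S69, D=T): 1 row → C = C17 ✓
(B=S42, D=M): 1 row → C = C82 ✓
(B=S19, D=K): 1 row → C = C97 ✓
(B=S42, D=T): 1 row → C = C97 ✓
(B=S19, D=J): 2 rows → C takes values {C27, C69} — violation
(B=S19, D=T): 1 row → C = C21 ✓
Two rows agree on {B, D} but differ on C, so {B, D} → C does not hold.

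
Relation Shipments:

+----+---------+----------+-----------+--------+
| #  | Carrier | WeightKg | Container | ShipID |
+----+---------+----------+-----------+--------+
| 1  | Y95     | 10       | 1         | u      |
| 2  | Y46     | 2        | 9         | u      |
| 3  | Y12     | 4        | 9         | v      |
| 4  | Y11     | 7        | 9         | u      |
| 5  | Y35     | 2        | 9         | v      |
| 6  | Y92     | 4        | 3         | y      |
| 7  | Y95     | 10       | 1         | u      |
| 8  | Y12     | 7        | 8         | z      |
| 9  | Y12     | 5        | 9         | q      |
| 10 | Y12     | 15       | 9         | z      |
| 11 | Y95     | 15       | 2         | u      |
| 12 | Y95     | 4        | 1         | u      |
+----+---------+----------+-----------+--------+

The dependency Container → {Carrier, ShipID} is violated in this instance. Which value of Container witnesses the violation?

Container=1: rows 1, 7, 12 → {Carrier,ShipID} = (Y95, u), (Y95, u), (Y95, u) ✓
Container=9: rows 2, 3, 4, 5, 9, 10 → {Carrier,ShipID} takes values {(Y46, u), (Y12, v), (Y11, u), (Y35, v), (Y12, q), (Y12, z)} — violation
Container=3: row 6 → {Carrier,ShipID} = (Y92, y) ✓
Container=8: row 8 → {Carrier,ShipID} = (Y12, z) ✓
Container=2: row 11 → {Carrier,ShipID} = (Y95, u) ✓
The only Container value with inconsistent RHS is Container=9.

9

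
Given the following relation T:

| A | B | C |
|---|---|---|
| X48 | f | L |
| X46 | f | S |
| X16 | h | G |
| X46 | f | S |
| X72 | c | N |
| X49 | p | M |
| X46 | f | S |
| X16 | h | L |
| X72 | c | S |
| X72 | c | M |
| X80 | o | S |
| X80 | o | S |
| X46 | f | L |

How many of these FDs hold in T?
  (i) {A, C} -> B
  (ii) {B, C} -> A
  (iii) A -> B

2

(i) {A, C} -> B: every LHS value maps to a single RHS value — holds.
(ii) {B, C} -> A: (B=f, C=L): 2 rows → A takes values {X48, X46} — violation — fails.
(iii) A -> B: every LHS value maps to a single RHS value — holds.
2 of the 3 dependencies hold.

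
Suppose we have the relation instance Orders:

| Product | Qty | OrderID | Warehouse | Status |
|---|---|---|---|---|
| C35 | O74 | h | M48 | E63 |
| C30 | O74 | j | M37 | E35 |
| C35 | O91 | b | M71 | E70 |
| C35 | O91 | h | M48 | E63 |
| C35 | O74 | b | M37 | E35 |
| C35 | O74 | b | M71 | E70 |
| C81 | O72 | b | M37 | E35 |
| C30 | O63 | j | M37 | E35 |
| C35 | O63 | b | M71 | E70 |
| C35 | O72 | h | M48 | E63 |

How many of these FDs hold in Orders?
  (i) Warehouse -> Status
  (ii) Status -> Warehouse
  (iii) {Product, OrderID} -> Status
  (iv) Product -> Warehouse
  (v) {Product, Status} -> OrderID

(i) Warehouse -> Status: every LHS value maps to a single RHS value — holds.
(ii) Status -> Warehouse: every LHS value maps to a single RHS value — holds.
(iii) {Product, OrderID} -> Status: (Product=C35, OrderID=b): 4 rows → Status takes values {E70, E35} — violation — fails.
(iv) Product -> Warehouse: Product=C35: 7 rows → Warehouse takes values {M48, M71, M37} — violation — fails.
(v) {Product, Status} -> OrderID: every LHS value maps to a single RHS value — holds.
3 of the 5 dependencies hold.

3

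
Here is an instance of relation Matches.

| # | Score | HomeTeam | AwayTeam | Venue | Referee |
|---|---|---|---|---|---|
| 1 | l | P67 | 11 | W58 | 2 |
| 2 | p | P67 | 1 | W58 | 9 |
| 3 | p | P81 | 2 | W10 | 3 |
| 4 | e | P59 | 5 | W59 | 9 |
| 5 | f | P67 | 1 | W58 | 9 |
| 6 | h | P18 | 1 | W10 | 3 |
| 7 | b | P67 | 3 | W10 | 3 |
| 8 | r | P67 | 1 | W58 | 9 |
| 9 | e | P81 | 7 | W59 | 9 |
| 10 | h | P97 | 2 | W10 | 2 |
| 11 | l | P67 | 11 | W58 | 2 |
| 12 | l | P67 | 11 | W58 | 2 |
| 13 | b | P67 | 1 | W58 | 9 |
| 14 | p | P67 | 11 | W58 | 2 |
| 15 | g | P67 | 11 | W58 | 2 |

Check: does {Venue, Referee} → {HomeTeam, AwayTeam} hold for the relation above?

(Venue=W58, Referee=2): rows 1, 11, 12, 14, 15 → {HomeTeam,AwayTeam} = (P67, 11), (P67, 11), (P67, 11), (P67, 11), (P67, 11) ✓
(Venue=W58, Referee=9): rows 2, 5, 8, 13 → {HomeTeam,AwayTeam} = (P67, 1), (P67, 1), (P67, 1), (P67, 1) ✓
(Venue=W10, Referee=3): rows 3, 6, 7 → {HomeTeam,AwayTeam} takes values {(P81, 2), (P18, 1), (P67, 3)} — violation
(Venue=W59, Referee=9): rows 4, 9 → {HomeTeam,AwayTeam} takes values {(P59, 5), (P81, 7)} — violation
(Venue=W10, Referee=2): row 10 → {HomeTeam,AwayTeam} = (P97, 2) ✓
Two rows agree on {Venue, Referee} but differ on {HomeTeam, AwayTeam}, so {Venue, Referee} → {HomeTeam, AwayTeam} does not hold.

No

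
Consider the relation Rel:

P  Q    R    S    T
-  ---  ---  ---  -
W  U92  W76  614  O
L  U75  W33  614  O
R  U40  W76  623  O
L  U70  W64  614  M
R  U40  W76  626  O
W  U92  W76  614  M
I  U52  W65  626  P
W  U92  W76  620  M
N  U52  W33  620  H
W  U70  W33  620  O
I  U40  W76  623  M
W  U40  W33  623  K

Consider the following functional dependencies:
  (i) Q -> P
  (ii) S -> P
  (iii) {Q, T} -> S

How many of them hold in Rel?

(i) Q -> P: Q=U40: 4 rows → P takes values {R, I, W} — violation; Q=U70: 2 rows → P takes values {L, W} — violation; Q=U52: 2 rows → P takes values {I, N} — violation — fails.
(ii) S -> P: S=614: 4 rows → P takes values {W, L} — violation; S=623: 3 rows → P takes values {R, I, W} — violation; S=626: 2 rows → P takes values {R, I} — violation; S=620: 3 rows → P takes values {W, N} — violation — fails.
(iii) {Q, T} -> S: (Q=U40, T=O): 2 rows → S takes values {623, 626} — violation; (Q=U92, T=M): 2 rows → S takes values {614, 620} — violation — fails.
None of the 3 dependencies hold.

0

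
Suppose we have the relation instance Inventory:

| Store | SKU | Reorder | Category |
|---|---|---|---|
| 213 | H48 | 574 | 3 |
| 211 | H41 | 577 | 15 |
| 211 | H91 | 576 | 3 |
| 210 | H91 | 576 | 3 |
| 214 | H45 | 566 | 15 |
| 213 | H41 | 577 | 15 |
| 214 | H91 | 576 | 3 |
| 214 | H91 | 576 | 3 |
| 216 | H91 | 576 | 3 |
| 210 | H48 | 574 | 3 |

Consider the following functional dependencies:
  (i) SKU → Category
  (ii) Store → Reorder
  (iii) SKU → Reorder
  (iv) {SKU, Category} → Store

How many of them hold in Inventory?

2

(i) SKU → Category: every LHS value maps to a single RHS value — holds.
(ii) Store → Reorder: Store=213: 2 rows → Reorder takes values {574, 577} — violation; Store=211: 2 rows → Reorder takes values {577, 576} — violation; Store=210: 2 rows → Reorder takes values {576, 574} — violation; Store=214: 3 rows → Reorder takes values {566, 576} — violation — fails.
(iii) SKU → Reorder: every LHS value maps to a single RHS value — holds.
(iv) {SKU, Category} → Store: (SKU=H48, Category=3): 2 rows → Store takes values {213, 210} — violation; (SKU=H41, Category=15): 2 rows → Store takes values {211, 213} — violation; (SKU=H91, Category=3): 5 rows → Store takes values {211, 210, 214, 216} — violation — fails.
2 of the 4 dependencies hold.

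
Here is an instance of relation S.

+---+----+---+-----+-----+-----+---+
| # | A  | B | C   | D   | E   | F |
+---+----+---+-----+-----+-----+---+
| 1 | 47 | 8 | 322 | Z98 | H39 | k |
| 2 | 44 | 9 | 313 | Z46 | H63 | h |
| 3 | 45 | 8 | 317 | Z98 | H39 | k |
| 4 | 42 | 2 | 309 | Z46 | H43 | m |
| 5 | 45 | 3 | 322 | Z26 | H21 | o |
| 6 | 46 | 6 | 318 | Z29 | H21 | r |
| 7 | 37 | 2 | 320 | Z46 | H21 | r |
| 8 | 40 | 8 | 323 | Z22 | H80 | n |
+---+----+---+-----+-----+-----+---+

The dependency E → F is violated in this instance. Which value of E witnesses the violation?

E=H39: rows 1, 3 → F = k, k ✓
E=H63: row 2 → F = h ✓
E=H43: row 4 → F = m ✓
E=H21: rows 5, 6, 7 → F takes values {o, r} — violation
E=H80: row 8 → F = n ✓
The only E value with inconsistent F is E=H21.

H21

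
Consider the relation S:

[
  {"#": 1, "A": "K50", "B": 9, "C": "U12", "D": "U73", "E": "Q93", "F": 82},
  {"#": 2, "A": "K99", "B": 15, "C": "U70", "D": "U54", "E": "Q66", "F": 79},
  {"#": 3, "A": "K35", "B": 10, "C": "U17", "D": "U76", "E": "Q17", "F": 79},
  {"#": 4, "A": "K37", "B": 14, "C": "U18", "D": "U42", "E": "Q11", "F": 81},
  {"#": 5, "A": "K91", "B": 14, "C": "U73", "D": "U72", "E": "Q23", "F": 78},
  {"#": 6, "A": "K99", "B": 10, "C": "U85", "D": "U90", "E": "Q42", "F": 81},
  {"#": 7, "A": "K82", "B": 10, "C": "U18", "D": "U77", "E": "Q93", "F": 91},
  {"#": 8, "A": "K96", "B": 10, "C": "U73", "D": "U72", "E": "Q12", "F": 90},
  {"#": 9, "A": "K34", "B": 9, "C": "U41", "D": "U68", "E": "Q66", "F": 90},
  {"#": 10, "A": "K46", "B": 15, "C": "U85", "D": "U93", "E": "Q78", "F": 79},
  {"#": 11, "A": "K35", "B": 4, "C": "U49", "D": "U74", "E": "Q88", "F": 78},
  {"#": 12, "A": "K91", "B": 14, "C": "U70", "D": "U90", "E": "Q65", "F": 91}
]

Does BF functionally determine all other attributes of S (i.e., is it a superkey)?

Rows 2 and 10 have the same BF value (B=15, F=79) but are distinct tuples, so BF does not determine every attribute — not a superkey.

No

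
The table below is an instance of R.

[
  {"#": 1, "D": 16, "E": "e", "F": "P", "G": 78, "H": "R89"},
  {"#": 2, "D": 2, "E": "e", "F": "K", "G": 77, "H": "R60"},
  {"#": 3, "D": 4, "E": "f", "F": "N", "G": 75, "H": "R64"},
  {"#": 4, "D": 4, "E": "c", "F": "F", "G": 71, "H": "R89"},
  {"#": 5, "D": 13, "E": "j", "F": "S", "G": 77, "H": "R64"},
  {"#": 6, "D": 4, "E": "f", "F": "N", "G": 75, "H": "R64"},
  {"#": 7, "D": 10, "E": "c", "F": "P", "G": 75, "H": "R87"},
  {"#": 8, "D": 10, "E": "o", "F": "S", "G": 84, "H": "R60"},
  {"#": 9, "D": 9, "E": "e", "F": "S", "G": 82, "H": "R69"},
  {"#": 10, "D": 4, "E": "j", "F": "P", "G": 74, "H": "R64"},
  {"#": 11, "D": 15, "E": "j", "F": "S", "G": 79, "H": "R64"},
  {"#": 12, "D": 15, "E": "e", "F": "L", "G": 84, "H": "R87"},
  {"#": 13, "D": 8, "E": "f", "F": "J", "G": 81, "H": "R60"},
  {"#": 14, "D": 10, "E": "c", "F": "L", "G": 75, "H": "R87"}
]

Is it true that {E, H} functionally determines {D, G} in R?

(E=e, H=R89): row 1 → {D,G} = (16, 78) ✓
(E=e, H=R60): row 2 → {D,G} = (2, 77) ✓
(E=f, H=R64): rows 3, 6 → {D,G} = (4, 75), (4, 75) ✓
(E=c, H=R89): row 4 → {D,G} = (4, 71) ✓
(E=j, H=R64): rows 5, 10, 11 → {D,G} takes values {(13, 77), (4, 74), (15, 79)} — violation
(E=c, H=R87): rows 7, 14 → {D,G} = (10, 75), (10, 75) ✓
(E=o, H=R60): row 8 → {D,G} = (10, 84) ✓
(E=e, H=R69): row 9 → {D,G} = (9, 82) ✓
(E=e, H=R87): row 12 → {D,G} = (15, 84) ✓
(E=f, H=R60): row 13 → {D,G} = (8, 81) ✓
Two rows agree on {E, H} but differ on {D, G}, so {E, H} → {D, G} does not hold.

No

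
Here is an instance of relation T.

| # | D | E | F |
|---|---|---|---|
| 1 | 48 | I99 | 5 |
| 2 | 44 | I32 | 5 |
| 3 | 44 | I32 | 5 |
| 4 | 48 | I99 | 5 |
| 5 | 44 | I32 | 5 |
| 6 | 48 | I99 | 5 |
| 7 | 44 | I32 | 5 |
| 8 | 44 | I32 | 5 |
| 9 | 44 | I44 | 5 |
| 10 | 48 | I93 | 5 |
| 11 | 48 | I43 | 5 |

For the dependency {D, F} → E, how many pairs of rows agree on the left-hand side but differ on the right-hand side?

12

(D=48, F=5): violating pairs (1,10), (1,11), (4,10), (4,11), (6,10), (6,11), (10,11) — 7 pairs.
(D=44, F=5): violating pairs (2,9), (3,9), (5,9), (7,9), (8,9) — 5 pairs.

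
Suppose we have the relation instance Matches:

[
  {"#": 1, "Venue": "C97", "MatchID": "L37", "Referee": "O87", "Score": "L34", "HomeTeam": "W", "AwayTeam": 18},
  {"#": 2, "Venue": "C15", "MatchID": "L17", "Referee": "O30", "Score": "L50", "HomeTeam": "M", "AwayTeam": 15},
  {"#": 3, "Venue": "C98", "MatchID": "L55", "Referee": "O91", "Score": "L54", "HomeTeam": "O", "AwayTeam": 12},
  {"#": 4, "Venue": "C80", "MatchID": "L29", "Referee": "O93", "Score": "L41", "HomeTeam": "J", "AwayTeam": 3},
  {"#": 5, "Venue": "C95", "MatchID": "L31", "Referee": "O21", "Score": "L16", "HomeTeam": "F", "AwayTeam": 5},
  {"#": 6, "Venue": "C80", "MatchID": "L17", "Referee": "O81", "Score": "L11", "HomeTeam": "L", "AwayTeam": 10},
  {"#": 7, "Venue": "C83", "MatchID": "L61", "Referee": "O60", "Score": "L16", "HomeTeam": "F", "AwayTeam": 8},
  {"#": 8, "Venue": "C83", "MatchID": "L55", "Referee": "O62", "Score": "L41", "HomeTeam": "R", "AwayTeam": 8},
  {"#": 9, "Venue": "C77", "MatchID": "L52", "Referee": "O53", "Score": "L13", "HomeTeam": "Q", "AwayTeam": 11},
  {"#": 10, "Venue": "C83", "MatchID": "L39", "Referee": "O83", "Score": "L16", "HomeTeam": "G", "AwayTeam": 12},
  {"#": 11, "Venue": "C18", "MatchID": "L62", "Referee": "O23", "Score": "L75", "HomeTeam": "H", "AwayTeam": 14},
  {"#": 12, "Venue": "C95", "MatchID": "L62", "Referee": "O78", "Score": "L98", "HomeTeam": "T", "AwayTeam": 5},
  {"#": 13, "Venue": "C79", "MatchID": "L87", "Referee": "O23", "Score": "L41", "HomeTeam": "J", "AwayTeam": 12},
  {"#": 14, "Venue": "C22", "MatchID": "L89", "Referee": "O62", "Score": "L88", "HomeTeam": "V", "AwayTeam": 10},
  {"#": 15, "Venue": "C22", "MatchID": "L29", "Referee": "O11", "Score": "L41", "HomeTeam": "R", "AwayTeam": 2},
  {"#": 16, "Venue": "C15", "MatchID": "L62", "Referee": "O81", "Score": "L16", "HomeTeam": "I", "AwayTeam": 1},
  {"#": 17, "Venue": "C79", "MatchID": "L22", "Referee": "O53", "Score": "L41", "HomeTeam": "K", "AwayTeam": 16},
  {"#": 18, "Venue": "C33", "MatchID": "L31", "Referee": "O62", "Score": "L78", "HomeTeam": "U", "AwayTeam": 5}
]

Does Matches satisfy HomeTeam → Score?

Yes

HomeTeam=W: row 1 → Score = L34 ✓
HomeTeam=M: row 2 → Score = L50 ✓
HomeTeam=O: row 3 → Score = L54 ✓
HomeTeam=J: rows 4, 13 → Score = L41, L41 ✓
HomeTeam=F: rows 5, 7 → Score = L16, L16 ✓
HomeTeam=L: row 6 → Score = L11 ✓
HomeTeam=R: rows 8, 15 → Score = L41, L41 ✓
HomeTeam=Q: row 9 → Score = L13 ✓
HomeTeam=G: row 10 → Score = L16 ✓
HomeTeam=H: row 11 → Score = L75 ✓
HomeTeam=T: row 12 → Score = L98 ✓
HomeTeam=V: row 14 → Score = L88 ✓
HomeTeam=I: row 16 → Score = L16 ✓
HomeTeam=K: row 17 → Score = L41 ✓
HomeTeam=U: row 18 → Score = L78 ✓
Every HomeTeam value is associated with a single Score value, so HomeTeam → Score holds.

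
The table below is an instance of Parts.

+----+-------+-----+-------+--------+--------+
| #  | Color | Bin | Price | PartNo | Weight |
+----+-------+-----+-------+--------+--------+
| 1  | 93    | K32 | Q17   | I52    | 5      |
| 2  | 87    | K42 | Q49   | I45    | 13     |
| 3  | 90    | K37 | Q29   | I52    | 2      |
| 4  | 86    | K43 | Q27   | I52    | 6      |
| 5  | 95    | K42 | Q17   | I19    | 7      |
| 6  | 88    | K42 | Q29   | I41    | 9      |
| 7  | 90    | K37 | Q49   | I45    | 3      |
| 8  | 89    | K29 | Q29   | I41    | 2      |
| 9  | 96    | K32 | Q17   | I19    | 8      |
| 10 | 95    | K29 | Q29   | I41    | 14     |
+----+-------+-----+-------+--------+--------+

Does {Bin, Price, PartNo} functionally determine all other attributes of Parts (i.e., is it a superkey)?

No

Rows 8 and 10 have the same {Bin, Price, PartNo} value (Bin=K29, Price=Q29, PartNo=I41) but are distinct tuples, so {Bin, Price, PartNo} does not determine every attribute — not a superkey.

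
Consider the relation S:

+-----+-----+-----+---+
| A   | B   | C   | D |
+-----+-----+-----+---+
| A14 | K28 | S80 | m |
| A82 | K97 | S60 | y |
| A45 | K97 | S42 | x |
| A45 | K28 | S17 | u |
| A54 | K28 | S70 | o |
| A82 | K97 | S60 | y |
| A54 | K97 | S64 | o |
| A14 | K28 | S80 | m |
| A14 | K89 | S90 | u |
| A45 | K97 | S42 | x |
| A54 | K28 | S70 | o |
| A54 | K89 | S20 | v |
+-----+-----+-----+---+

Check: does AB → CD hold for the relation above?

(A=A14, B=K28): 2 rows → {C,D} = (S80, m), (S80, m) ✓
(A=A82, B=K97): 2 rows → {C,D} = (S60, y), (S60, y) ✓
(A=A45, B=K97): 2 rows → {C,D} = (S42, x), (S42, x) ✓
(A=A45, B=K28): 1 row → {C,D} = (S17, u) ✓
(A=A54, B=K28): 2 rows → {C,D} = (S70, o), (S70, o) ✓
(A=A54, B=K97): 1 row → {C,D} = (S64, o) ✓
(A=A14, B=K89): 1 row → {C,D} = (S90, u) ✓
(A=A54, B=K89): 1 row → {C,D} = (S20, v) ✓
Every AB value is associated with a single CD value, so AB → CD holds.

Yes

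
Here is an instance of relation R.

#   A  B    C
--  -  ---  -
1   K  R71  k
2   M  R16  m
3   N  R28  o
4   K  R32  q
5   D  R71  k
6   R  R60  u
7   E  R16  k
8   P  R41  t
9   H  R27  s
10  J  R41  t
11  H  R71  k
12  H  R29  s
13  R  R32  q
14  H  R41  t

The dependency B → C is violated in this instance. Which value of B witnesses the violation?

B=R71: rows 1, 5, 11 → C = k, k, k ✓
B=R16: rows 2, 7 → C takes values {m, k} — violation
B=R28: row 3 → C = o ✓
B=R32: rows 4, 13 → C = q, q ✓
B=R60: row 6 → C = u ✓
B=R41: rows 8, 10, 14 → C = t, t, t ✓
B=R27: row 9 → C = s ✓
B=R29: row 12 → C = s ✓
The only B value with inconsistent C is B=R16.

R16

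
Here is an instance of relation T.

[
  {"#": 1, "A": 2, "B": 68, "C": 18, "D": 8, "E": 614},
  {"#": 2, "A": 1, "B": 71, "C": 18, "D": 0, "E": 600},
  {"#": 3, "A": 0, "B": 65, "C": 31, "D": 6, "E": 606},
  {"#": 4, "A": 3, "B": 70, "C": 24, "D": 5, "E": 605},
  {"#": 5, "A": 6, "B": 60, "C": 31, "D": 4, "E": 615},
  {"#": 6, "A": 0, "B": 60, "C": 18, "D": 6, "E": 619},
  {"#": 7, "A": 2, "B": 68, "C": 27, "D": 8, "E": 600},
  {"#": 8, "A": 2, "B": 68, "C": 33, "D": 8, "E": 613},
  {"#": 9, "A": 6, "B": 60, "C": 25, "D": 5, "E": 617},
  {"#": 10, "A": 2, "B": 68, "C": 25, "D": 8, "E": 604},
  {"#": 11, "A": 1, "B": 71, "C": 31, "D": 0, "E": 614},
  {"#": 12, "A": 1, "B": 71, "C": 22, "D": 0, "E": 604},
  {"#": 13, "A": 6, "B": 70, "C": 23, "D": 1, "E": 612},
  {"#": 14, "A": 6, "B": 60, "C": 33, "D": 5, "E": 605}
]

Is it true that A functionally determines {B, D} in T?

No

A=2: rows 1, 7, 8, 10 → {B,D} = (68, 8), (68, 8), (68, 8), (68, 8) ✓
A=1: rows 2, 11, 12 → {B,D} = (71, 0), (71, 0), (71, 0) ✓
A=0: rows 3, 6 → {B,D} takes values {(65, 6), (60, 6)} — violation
A=3: row 4 → {B,D} = (70, 5) ✓
A=6: rows 5, 9, 13, 14 → {B,D} takes values {(60, 4), (60, 5), (70, 1)} — violation
Two rows agree on A but differ on {B, D}, so A -> {B, D} does not hold.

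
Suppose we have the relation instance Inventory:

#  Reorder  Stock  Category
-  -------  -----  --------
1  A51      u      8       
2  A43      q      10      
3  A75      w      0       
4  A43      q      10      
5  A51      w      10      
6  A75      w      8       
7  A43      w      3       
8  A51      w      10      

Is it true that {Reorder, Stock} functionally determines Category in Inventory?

(Reorder=A51, Stock=u): row 1 → Category = 8 ✓
(Reorder=A43, Stock=q): rows 2, 4 → Category = 10, 10 ✓
(Reorder=A75, Stock=w): rows 3, 6 → Category takes values {0, 8} — violation
(Reorder=A51, Stock=w): rows 5, 8 → Category = 10, 10 ✓
(Reorder=A43, Stock=w): row 7 → Category = 3 ✓
Two rows agree on {Reorder, Stock} but differ on Category, so {Reorder, Stock} → Category does not hold.

No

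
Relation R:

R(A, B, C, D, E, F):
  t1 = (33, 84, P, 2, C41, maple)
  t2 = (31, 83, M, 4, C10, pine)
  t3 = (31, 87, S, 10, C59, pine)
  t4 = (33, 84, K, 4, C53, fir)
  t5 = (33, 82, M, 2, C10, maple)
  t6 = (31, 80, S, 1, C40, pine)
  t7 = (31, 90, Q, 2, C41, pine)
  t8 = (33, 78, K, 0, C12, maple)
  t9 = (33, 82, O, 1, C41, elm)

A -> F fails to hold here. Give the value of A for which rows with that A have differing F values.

33

A=33: rows 1, 4, 5, 8, 9 → F takes values {maple, fir, elm} — violation
A=31: rows 2, 3, 6, 7 → F = pine, pine, pine, pine ✓
The only A value with inconsistent F is A=33.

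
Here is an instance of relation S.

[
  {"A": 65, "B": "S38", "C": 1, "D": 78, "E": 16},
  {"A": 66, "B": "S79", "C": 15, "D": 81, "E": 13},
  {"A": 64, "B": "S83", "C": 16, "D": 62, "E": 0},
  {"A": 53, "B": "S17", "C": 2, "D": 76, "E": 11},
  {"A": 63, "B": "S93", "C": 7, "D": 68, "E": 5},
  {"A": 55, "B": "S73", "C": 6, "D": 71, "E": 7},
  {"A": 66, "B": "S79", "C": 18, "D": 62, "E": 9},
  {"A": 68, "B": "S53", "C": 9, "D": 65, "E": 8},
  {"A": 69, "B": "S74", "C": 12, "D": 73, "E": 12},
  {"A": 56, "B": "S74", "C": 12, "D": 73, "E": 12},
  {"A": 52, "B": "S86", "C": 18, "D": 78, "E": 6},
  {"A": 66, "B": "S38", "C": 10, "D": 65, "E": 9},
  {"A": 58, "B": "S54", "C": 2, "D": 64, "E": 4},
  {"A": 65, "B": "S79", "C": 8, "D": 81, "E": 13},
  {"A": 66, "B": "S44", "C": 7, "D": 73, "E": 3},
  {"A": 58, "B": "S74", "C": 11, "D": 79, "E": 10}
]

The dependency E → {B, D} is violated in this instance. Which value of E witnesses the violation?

9

E=16: 1 row → {B,D} = (S38, 78) ✓
E=13: 2 rows → {B,D} = (S79, 81), (S79, 81) ✓
E=0: 1 row → {B,D} = (S83, 62) ✓
E=11: 1 row → {B,D} = (S17, 76) ✓
E=5: 1 row → {B,D} = (S93, 68) ✓
E=7: 1 row → {B,D} = (S73, 71) ✓
E=9: 2 rows → {B,D} takes values {(S79, 62), (S38, 65)} — violation
E=8: 1 row → {B,D} = (S53, 65) ✓
E=12: 2 rows → {B,D} = (S74, 73), (S74, 73) ✓
E=6: 1 row → {B,D} = (S86, 78) ✓
E=4: 1 row → {B,D} = (S54, 64) ✓
E=3: 1 row → {B,D} = (S44, 73) ✓
E=10: 1 row → {B,D} = (S74, 79) ✓
The only E value with inconsistent RHS is E=9.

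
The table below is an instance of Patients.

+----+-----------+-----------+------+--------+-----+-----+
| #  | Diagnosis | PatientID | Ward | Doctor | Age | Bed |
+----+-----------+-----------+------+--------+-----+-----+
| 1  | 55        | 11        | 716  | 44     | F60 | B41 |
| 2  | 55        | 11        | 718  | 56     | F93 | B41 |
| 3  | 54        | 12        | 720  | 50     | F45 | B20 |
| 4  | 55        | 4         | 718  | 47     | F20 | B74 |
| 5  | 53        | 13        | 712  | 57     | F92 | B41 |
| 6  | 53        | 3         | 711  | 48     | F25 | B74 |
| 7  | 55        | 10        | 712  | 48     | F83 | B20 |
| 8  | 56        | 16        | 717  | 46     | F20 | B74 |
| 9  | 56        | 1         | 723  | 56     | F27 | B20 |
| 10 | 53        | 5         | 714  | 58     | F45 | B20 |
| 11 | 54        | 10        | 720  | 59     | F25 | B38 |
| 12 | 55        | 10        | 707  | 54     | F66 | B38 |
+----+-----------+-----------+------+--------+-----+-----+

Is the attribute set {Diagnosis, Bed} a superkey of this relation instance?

Rows 1 and 2 have the same {Diagnosis, Bed} value (Diagnosis=55, Bed=B41) but are distinct tuples, so {Diagnosis, Bed} does not determine every attribute — not a superkey.

No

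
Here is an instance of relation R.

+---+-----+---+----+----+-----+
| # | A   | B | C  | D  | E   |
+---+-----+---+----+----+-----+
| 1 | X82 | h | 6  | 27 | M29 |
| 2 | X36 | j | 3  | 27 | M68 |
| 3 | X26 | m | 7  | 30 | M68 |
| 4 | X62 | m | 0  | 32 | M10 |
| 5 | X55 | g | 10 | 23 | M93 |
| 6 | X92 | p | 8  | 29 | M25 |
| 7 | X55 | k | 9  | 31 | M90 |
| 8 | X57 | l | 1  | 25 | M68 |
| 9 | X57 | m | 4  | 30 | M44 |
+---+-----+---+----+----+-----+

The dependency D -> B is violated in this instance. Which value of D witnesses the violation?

D=27: rows 1, 2 → B takes values {h, j} — violation
D=30: rows 3, 9 → B = m, m ✓
D=32: row 4 → B = m ✓
D=23: row 5 → B = g ✓
D=29: row 6 → B = p ✓
D=31: row 7 → B = k ✓
D=25: row 8 → B = l ✓
The only D value with inconsistent B is D=27.

27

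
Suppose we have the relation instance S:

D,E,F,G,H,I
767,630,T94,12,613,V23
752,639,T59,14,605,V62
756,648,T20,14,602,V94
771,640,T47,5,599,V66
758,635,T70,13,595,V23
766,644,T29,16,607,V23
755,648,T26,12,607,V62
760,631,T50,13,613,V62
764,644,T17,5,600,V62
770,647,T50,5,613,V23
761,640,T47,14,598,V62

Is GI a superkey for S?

No

Two distinct rows share (G=14, I=V62), so GI does not determine every attribute — not a superkey.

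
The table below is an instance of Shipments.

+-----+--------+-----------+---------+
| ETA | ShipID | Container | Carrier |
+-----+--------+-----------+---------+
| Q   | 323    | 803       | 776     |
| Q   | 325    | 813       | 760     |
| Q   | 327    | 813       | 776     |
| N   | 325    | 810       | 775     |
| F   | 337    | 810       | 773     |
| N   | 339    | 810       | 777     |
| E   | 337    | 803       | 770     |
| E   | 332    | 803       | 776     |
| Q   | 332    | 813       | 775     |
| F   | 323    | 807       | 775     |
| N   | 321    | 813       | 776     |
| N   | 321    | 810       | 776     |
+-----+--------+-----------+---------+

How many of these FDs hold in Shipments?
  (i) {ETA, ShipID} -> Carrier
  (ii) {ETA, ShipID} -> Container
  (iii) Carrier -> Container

1

(i) {ETA, ShipID} -> Carrier: every LHS value maps to a single RHS value — holds.
(ii) {ETA, ShipID} -> Container: (ETA=N, ShipID=321): 2 rows → Container takes values {813, 810} — violation — fails.
(iii) Carrier -> Container: Carrier=776: 5 rows → Container takes values {803, 813, 810} — violation; Carrier=775: 3 rows → Container takes values {810, 813, 807} — violation — fails.
1 of the 3 dependencies holds.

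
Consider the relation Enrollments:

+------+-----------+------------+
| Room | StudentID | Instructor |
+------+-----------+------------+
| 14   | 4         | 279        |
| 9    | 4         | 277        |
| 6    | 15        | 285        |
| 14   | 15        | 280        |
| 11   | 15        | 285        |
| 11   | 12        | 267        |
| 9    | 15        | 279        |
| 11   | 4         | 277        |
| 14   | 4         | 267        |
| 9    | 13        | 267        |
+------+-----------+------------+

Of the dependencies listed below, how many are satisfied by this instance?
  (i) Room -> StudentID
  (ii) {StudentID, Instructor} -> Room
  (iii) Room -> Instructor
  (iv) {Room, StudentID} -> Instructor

(i) Room -> StudentID: Room=14: 3 rows → StudentID takes values {4, 15} — violation; Room=9: 3 rows → StudentID takes values {4, 15, 13} — violation; Room=11: 3 rows → StudentID takes values {15, 12, 4} — violation — fails.
(ii) {StudentID, Instructor} -> Room: (StudentID=4, Instructor=277): 2 rows → Room takes values {9, 11} — violation; (StudentID=15, Instructor=285): 2 rows → Room takes values {6, 11} — violation — fails.
(iii) Room -> Instructor: Room=14: 3 rows → Instructor takes values {279, 280, 267} — violation; Room=9: 3 rows → Instructor takes values {277, 279, 267} — violation; Room=11: 3 rows → Instructor takes values {285, 267, 277} — violation — fails.
(iv) {Room, StudentID} -> Instructor: (Room=14, StudentID=4): 2 rows → Instructor takes values {279, 267} — violation — fails.
None of the 4 dependencies hold.

0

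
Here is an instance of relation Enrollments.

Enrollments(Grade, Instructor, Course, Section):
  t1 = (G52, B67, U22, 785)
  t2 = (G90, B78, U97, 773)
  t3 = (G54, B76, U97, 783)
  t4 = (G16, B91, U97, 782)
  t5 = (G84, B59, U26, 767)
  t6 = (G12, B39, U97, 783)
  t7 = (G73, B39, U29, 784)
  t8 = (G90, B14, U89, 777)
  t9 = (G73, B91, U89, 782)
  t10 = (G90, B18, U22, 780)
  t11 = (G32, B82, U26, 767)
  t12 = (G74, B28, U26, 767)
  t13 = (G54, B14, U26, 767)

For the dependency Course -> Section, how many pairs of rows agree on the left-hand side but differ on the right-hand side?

7

Course=U22: violating pairs (1,10) — 1 pair.
Course=U97: violating pairs (2,3), (2,4), (2,6), (3,4), (4,6) — 5 pairs.
Course=U26: all 4 rows agree on Section — 0 pairs.
Course=U89: violating pairs (8,9) — 1 pair.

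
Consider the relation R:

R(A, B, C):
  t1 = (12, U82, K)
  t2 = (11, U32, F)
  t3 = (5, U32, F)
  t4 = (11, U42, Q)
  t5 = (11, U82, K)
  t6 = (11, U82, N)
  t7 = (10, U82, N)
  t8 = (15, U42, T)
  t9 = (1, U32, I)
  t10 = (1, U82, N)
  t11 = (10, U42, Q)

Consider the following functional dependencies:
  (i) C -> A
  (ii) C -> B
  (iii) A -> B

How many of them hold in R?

1

(i) C -> A: C=K: rows 1, 5 → A takes values {12, 11} — violation; C=F: rows 2, 3 → A takes values {11, 5} — violation; C=Q: rows 4, 11 → A takes values {11, 10} — violation; C=N: rows 6, 7, 10 → A takes values {11, 10, 1} — violation — fails.
(ii) C -> B: every LHS value maps to a single RHS value — holds.
(iii) A -> B: A=11: rows 2, 4, 5, 6 → B takes values {U32, U42, U82} — violation; A=10: rows 7, 11 → B takes values {U82, U42} — violation; A=1: rows 9, 10 → B takes values {U32, U82} — violation — fails.
1 of the 3 dependencies holds.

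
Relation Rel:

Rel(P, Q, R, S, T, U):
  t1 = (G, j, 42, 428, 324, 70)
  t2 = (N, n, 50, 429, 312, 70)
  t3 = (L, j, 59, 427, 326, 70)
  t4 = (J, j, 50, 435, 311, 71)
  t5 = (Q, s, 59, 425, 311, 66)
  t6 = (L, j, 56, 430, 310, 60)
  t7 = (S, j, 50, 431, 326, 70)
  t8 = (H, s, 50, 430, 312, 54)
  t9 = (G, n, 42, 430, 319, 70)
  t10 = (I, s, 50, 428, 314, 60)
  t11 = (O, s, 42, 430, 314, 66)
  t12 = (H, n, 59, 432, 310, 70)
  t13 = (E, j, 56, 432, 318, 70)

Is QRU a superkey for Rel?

Yes

All 13 rows have distinct QRU values, so QRU → (all attributes) holds and QRU is a superkey.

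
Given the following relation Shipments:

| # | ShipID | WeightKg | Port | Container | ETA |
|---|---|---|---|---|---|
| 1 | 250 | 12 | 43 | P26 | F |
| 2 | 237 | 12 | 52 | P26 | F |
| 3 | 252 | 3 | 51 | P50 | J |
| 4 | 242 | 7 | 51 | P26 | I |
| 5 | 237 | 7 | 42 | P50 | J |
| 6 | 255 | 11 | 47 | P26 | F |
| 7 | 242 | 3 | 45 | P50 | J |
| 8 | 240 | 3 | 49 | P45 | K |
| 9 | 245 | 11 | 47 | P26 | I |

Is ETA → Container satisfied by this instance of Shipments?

Yes

ETA=F: rows 1, 2, 6 → Container = P26, P26, P26 ✓
ETA=J: rows 3, 5, 7 → Container = P50, P50, P50 ✓
ETA=I: rows 4, 9 → Container = P26, P26 ✓
ETA=K: row 8 → Container = P45 ✓
Every ETA value is associated with a single Container value, so ETA → Container holds.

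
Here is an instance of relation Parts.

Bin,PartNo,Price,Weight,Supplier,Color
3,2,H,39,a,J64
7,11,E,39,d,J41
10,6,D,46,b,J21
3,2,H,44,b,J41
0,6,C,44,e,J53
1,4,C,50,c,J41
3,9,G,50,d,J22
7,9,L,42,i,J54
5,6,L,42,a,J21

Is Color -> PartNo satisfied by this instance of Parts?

No

Color=J64: 1 row → PartNo = 2 ✓
Color=J41: 3 rows → PartNo takes values {11, 2, 4} — violation
Color=J21: 2 rows → PartNo = 6, 6 ✓
Color=J53: 1 row → PartNo = 6 ✓
Color=J22: 1 row → PartNo = 9 ✓
Color=J54: 1 row → PartNo = 9 ✓
Two rows agree on Color but differ on PartNo, so Color -> PartNo does not hold.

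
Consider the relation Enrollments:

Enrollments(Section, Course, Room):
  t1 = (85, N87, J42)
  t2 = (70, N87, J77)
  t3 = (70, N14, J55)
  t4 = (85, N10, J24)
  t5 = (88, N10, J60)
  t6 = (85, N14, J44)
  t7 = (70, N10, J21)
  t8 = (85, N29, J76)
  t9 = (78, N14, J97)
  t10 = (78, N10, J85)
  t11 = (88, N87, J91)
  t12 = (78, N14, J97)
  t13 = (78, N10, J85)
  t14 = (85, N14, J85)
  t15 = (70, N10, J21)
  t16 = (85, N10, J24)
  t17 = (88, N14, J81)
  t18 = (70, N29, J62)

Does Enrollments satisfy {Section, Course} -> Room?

(Section=85, Course=N87): row 1 → Room = J42 ✓
(Section=70, Course=N87): row 2 → Room = J77 ✓
(Section=70, Course=N14): row 3 → Room = J55 ✓
(Section=85, Course=N10): rows 4, 16 → Room = J24, J24 ✓
(Section=88, Course=N10): row 5 → Room = J60 ✓
(Section=85, Course=N14): rows 6, 14 → Room takes values {J44, J85} — violation
(Section=70, Course=N10): rows 7, 15 → Room = J21, J21 ✓
(Section=85, Course=N29): row 8 → Room = J76 ✓
(Section=78, Course=N14): rows 9, 12 → Room = J97, J97 ✓
(Section=78, Course=N10): rows 10, 13 → Room = J85, J85 ✓
(Section=88, Course=N87): row 11 → Room = J91 ✓
(Section=88, Course=N14): row 17 → Room = J81 ✓
(Section=70, Course=N29): row 18 → Room = J62 ✓
Two rows agree on {Section, Course} but differ on Room, so {Section, Course} -> Room does not hold.

No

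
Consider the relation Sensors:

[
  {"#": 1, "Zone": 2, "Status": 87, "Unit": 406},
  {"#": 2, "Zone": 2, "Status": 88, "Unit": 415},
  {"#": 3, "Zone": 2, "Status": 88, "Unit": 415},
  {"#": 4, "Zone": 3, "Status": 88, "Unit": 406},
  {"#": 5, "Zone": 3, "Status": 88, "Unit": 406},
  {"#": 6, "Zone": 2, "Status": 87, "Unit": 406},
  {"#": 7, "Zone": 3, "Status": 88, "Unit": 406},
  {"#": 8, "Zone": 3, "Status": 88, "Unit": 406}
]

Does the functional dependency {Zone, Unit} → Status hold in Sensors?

(Zone=2, Unit=406): rows 1, 6 → Status = 87, 87 ✓
(Zone=2, Unit=415): rows 2, 3 → Status = 88, 88 ✓
(Zone=3, Unit=406): rows 4, 5, 7, 8 → Status = 88, 88, 88, 88 ✓
Every {Zone, Unit} value is associated with a single Status value, so {Zone, Unit} → Status holds.

Yes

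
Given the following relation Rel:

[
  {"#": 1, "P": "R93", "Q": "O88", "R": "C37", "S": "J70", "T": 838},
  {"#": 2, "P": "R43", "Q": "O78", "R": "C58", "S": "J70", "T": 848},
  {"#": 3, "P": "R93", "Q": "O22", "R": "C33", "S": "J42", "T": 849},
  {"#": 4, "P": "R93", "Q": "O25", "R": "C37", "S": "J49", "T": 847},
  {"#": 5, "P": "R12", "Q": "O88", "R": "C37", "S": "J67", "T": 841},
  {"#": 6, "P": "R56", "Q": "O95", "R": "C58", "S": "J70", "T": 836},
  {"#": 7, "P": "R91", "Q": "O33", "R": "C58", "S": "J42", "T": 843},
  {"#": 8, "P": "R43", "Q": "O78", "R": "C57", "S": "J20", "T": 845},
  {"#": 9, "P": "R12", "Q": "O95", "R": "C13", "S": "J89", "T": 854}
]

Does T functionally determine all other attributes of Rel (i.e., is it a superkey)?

Yes

All 9 rows have distinct T values, so T → (all attributes) holds and T is a superkey.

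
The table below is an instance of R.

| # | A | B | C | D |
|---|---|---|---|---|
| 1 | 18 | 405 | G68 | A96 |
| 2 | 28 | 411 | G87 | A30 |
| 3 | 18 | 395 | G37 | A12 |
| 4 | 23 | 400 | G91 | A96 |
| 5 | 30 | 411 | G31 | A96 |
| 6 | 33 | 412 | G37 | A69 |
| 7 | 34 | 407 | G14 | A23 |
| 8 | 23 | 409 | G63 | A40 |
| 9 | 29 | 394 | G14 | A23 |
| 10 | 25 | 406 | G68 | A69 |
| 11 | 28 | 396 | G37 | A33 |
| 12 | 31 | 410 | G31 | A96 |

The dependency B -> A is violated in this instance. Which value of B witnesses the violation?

B=405: row 1 → A = 18 ✓
B=411: rows 2, 5 → A takes values {28, 30} — violation
B=395: row 3 → A = 18 ✓
B=400: row 4 → A = 23 ✓
B=412: row 6 → A = 33 ✓
B=407: row 7 → A = 34 ✓
B=409: row 8 → A = 23 ✓
B=394: row 9 → A = 29 ✓
B=406: row 10 → A = 25 ✓
B=396: row 11 → A = 28 ✓
B=410: row 12 → A = 31 ✓
The only B value with inconsistent A is B=411.

411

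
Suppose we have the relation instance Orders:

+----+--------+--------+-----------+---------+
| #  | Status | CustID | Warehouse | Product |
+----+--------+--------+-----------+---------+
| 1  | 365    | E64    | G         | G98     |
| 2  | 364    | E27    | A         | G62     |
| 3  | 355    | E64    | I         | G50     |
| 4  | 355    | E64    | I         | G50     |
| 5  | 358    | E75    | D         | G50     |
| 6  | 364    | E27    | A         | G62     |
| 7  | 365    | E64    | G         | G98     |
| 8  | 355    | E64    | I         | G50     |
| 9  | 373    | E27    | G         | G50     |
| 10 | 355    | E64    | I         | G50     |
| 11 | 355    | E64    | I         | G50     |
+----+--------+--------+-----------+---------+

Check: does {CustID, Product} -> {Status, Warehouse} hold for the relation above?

(CustID=E64, Product=G98): rows 1, 7 → {Status,Warehouse} = (365, G), (365, G) ✓
(CustID=E27, Product=G62): rows 2, 6 → {Status,Warehouse} = (364, A), (364, A) ✓
(CustID=E64, Product=G50): rows 3, 4, 8, 10, 11 → {Status,Warehouse} = (355, I), (355, I), (355, I), (355, I), (355, I) ✓
(CustID=E75, Product=G50): row 5 → {Status,Warehouse} = (358, D) ✓
(CustID=E27, Product=G50): row 9 → {Status,Warehouse} = (373, G) ✓
Every {CustID, Product} value is associated with a single {Status, Warehouse} value, so {CustID, Product} -> {Status, Warehouse} holds.

Yes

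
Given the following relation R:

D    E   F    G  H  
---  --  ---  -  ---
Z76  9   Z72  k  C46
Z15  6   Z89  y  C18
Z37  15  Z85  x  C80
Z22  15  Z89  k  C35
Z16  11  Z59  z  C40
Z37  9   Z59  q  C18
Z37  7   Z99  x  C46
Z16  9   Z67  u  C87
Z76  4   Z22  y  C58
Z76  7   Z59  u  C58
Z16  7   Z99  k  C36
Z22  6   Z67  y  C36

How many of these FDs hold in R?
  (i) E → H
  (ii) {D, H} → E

0

(i) E → H: E=9: 3 rows → H takes values {C46, C18, C87} — violation; E=6: 2 rows → H takes values {C18, C36} — violation; E=15: 2 rows → H takes values {C80, C35} — violation; E=7: 3 rows → H takes values {C46, C58, C36} — violation — fails.
(ii) {D, H} → E: (D=Z76, H=C58): 2 rows → E takes values {4, 7} — violation — fails.
None of the 2 dependencies hold.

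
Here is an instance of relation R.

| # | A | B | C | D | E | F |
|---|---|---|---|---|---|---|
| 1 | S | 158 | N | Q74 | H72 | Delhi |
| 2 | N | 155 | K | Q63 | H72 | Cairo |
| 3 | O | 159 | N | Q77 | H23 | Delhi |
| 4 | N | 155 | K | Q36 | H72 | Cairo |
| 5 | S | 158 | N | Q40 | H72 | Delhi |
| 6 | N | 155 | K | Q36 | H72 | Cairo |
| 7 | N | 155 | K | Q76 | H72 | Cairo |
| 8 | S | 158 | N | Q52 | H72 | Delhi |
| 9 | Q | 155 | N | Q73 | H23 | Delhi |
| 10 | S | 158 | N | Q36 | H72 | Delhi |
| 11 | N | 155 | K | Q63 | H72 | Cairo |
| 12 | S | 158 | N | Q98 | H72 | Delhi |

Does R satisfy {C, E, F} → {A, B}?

No

(C=N, E=H72, F=Delhi): rows 1, 5, 8, 10, 12 → {A,B} = (S, 158), (S, 158), (S, 158), (S, 158), (S, 158) ✓
(C=K, E=H72, F=Cairo): rows 2, 4, 6, 7, 11 → {A,B} = (N, 155), (N, 155), (N, 155), (N, 155), (N, 155) ✓
(C=N, E=H23, F=Delhi): rows 3, 9 → {A,B} takes values {(O, 159), (Q, 155)} — violation
Two rows agree on {C, E, F} but differ on {A, B}, so {C, E, F} → {A, B} does not hold.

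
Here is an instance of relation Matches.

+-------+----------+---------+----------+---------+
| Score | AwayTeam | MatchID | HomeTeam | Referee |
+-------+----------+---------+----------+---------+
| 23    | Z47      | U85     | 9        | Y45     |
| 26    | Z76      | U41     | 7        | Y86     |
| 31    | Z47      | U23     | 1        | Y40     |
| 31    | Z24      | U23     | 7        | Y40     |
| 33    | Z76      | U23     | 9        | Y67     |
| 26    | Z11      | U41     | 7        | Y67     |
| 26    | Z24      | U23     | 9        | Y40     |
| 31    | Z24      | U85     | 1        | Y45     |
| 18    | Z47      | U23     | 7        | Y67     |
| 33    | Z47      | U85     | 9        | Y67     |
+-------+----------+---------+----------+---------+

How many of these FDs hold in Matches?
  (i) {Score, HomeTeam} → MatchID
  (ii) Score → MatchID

(i) {Score, HomeTeam} → MatchID: (Score=31, HomeTeam=1): 2 rows → MatchID takes values {U23, U85} — violation; (Score=33, HomeTeam=9): 2 rows → MatchID takes values {U23, U85} — violation — fails.
(ii) Score → MatchID: Score=26: 3 rows → MatchID takes values {U41, U23} — violation; Score=31: 3 rows → MatchID takes values {U23, U85} — violation; Score=33: 2 rows → MatchID takes values {U23, U85} — violation — fails.
None of the 2 dependencies hold.

0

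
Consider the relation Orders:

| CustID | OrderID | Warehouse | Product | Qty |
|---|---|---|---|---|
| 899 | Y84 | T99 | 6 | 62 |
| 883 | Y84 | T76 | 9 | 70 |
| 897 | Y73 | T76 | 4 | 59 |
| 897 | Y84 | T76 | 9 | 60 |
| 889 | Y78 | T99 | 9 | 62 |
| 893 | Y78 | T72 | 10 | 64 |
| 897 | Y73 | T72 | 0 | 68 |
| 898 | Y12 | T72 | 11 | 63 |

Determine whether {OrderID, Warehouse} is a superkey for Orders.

No

Two distinct rows share (OrderID=Y84, Warehouse=T76), so {OrderID, Warehouse} does not determine every attribute — not a superkey.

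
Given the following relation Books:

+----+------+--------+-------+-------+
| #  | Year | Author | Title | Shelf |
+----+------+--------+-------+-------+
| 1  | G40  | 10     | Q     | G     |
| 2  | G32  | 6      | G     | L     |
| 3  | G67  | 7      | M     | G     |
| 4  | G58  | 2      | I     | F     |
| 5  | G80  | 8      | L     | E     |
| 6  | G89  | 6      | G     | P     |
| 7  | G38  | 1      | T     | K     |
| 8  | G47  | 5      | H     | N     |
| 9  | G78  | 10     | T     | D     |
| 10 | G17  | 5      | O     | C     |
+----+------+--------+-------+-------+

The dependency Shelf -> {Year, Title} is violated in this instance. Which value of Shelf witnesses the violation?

G

Shelf=G: rows 1, 3 → {Year,Title} takes values {(G40, Q), (G67, M)} — violation
Shelf=L: row 2 → {Year,Title} = (G32, G) ✓
Shelf=F: row 4 → {Year,Title} = (G58, I) ✓
Shelf=E: row 5 → {Year,Title} = (G80, L) ✓
Shelf=P: row 6 → {Year,Title} = (G89, G) ✓
Shelf=K: row 7 → {Year,Title} = (G38, T) ✓
Shelf=N: row 8 → {Year,Title} = (G47, H) ✓
Shelf=D: row 9 → {Year,Title} = (G78, T) ✓
Shelf=C: row 10 → {Year,Title} = (G17, O) ✓
The only Shelf value with inconsistent RHS is Shelf=G.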